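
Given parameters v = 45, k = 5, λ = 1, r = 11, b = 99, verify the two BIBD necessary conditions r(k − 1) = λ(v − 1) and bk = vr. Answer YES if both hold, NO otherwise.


Condition (i): r(k − 1) = 11·4 = 44; λ(v − 1) = 1·44 = 44. Match? YES.
Condition (ii): bk = 99·5 = 495; vr = 45·11 = 495. Match? YES.
Both conditions hold? YES.

YES


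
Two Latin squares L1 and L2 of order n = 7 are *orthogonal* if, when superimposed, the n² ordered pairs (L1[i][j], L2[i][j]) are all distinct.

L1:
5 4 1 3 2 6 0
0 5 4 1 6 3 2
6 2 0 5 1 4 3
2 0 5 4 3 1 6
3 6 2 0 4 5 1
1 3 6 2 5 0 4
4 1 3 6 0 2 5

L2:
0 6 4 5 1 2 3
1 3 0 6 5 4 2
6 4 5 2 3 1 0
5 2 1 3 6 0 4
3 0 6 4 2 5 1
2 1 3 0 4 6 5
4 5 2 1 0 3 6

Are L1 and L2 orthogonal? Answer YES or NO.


Form the n² = 49 superimposed pairs (L1[i][j], L2[i][j]), row by row (rows and columns indexed from 0):
row 0: (5,0) (4,6) (1,4) (3,5) (2,1) (6,2) (0,3)
row 1: (0,1) (5,3) (4,0) (1,6) (6,5) (3,4) (2,2)
row 2: (6,6) (2,4) (0,5) (5,2) (1,3) (4,1) (3,0)
row 3: (2,5) (0,2) (5,1) (4,3) (3,6) (1,0) (6,4)
row 4: (3,3) (6,0) (2,6) (0,4) (4,2) (5,5) (1,1)
row 5: (1,2) (3,1) (6,3) (2,0) (5,4) (0,6) (4,5)
row 6: (4,4) (1,5) (3,2) (6,1) (0,0) (2,3) (5,6)
Orthogonality requires all 49 pairs distinct.
Check by first coordinate: for each symbol s of L1, list the L2 entries in the n cells where L1 = s; they must all differ.
  L1 = 0: L2 entries (in reading order) 3, 1, 5, 2, 4, 6, 0 — all 7 distinct ✓
  L1 = 1: L2 entries (in reading order) 4, 6, 3, 0, 1, 2, 5 — all 7 distinct ✓
  L1 = 2: L2 entries (in reading order) 1, 2, 4, 5, 6, 0, 3 — all 7 distinct ✓
  L1 = 3: L2 entries (in reading order) 5, 4, 0, 6, 3, 1, 2 — all 7 distinct ✓
  L1 = 4: L2 entries (in reading order) 6, 0, 1, 3, 2, 5, 4 — all 7 distinct ✓
  L1 = 5: L2 entries (in reading order) 0, 3, 2, 1, 5, 4, 6 — all 7 distinct ✓
  L1 = 6: L2 entries (in reading order) 2, 5, 6, 4, 0, 3, 1 — all 7 distinct ✓
Every symbol of L1 meets every symbol of L2 exactly once, so all 49 pairs are distinct (49 of 49).
Conclusion: YES.

YES


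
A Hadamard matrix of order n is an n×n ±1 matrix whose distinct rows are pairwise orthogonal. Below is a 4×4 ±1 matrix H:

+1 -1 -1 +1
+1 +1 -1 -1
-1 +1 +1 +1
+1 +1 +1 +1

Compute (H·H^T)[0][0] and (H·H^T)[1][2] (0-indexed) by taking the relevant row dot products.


Row 0 of H: [1, -1, -1, 1].
Row 1 of H: [1, 1, -1, -1].
Row 2 of H: [-1, 1, 1, 1].
(H·H^T)[0][0] = Σ_j H[0][j]·H[0][j] = (1)² + (-1)² + (-1)² + (1)² = 1 + 1 + 1 + 1 = 4.
(H·H^T)[1][2] = Σ_j H[1][j]·H[2][j] = (1)·(-1) + (1)·(1) + (-1)·(1) + (-1)·(1) = -1 + 1 + -1 + -1 = -2.
Rows 1 and 2 are not orthogonal (dot product = -2 ≠ 0), so H is not a Hadamard matrix.

(0,0) entry = 4; (1,2) entry = -2.


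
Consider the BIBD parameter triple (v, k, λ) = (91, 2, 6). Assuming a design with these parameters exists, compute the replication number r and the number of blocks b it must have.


Any 2-(v, k, λ) BIBD satisfies two necessary conditions:
  (i)  Each point sits in r blocks, and counting incidences through any fixed point gives r(k − 1) = λ(v − 1), so r = λ(v − 1)/(k − 1).
  (ii) Total incidences bk = vr, so b = vr/k.
Step 1: r = λ(v − 1)/(k − 1) = 6·(91 − 1)/(2 − 1) = 6·90/1 = 540/1 = 540.
Step 2: b = vr/k = 91·540/2 = 49140/2 = 24570.
Check integrality: r = 540 ∈ Z ✓, b = 24570 ∈ Z ✓.
(These identities are necessary conditions: they determine r and b for any design with these parameters, but do not by themselves prove that one exists.)

r = 540, b = 24570.


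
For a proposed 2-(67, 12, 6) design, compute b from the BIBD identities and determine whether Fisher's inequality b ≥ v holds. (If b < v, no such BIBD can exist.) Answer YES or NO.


r = λ(v − 1)/(k − 1) = 6·66/11 = 36.
b = vr/k = 67·36/12 = 201.
Fisher's inequality: b ≥ v ⇔ 201 ≥ 67? YES.

YES


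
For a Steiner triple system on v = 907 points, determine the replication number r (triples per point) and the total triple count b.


An STS(v) is a 2-(v, 3, 1) BIBD: block size k = 3, λ = 1.
Replication: r(k − 1) = λ(v − 1) ⇒ r·2 = 907 − 1 = 906 ⇒ r = 453.
Block count: b = v(v − 1)/6 = 907·906/6 = 821742/6 = 136957.

r = 453, b = 136957.


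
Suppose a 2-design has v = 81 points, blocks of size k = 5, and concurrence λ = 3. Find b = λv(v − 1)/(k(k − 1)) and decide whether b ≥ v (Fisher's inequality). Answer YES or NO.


b = λv(v − 1)/(k(k − 1)) = 3·81·80/(5·4) = 19440/20 = 972.
Compare with v = 81: b ≥ v, so Fisher's inequality holds.

YES


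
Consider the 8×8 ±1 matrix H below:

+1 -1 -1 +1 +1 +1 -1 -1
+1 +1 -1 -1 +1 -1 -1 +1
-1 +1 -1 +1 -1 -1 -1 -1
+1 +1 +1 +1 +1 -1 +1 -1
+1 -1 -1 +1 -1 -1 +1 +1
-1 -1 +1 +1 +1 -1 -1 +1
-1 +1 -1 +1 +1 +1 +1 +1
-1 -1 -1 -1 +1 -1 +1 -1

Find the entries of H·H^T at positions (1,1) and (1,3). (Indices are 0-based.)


Row 1 of H: [1, 1, -1, -1, 1, -1, -1, 1].
Row 3 of H: [1, 1, 1, 1, 1, -1, 1, -1].
(H·H^T)[1][1] = Σ_j H[1][j]·H[1][j] = (1)² + (1)² + (-1)² + (-1)² + (1)² + (-1)² + (-1)² + (1)² = 1 + 1 + 1 + 1 + 1 + 1 + 1 + 1 = 8.
(H·H^T)[1][3] = Σ_j H[1][j]·H[3][j] = (1)·(1) + (1)·(1) + (-1)·(1) + (-1)·(1) + (1)·(1) + (-1)·(-1) + (-1)·(1) + (1)·(-1) = 1 + 1 + -1 + -1 + 1 + 1 + -1 + -1 = 0.
So rows 1 and 3 are orthogonal; the diagonal entry equals n = 8.

(1,1) entry = 8; (1,3) entry = 0.


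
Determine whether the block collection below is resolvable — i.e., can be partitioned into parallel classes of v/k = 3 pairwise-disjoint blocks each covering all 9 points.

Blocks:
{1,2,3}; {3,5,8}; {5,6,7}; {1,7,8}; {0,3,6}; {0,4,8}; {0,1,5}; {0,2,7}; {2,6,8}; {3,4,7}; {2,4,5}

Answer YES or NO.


v = 9, block size k = 3, number of blocks = 11.
For resolvability, blocks must partition into parallel classes of size v/k = 3.
Total blocks must therefore be a multiple of 3: 11 = 3·3 + 2 ⇒ not divisible ✗.
Resolvable? NO.

NO


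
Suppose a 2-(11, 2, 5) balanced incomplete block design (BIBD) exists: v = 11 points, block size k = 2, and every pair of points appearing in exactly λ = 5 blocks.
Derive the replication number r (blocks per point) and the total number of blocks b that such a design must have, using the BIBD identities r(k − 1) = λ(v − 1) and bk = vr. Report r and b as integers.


Any 2-(v, k, λ) BIBD satisfies two necessary conditions:
  (i)  Each point sits in r blocks, and counting incidences through any fixed point gives r(k − 1) = λ(v − 1), so r = λ(v − 1)/(k − 1).
  (ii) Total incidences bk = vr, so b = vr/k.
Step 1: r = λ(v − 1)/(k − 1) = 5·(11 − 1)/(2 − 1) = 5·10/1 = 50/1 = 50.
Step 2: b = vr/k = 11·50/2 = 550/2 = 275.
Check integrality: r = 50 ∈ Z ✓, b = 275 ∈ Z ✓.
(These identities are necessary conditions: they determine r and b for any design with these parameters, but do not by themselves prove that one exists.)

r = 50, b = 275.


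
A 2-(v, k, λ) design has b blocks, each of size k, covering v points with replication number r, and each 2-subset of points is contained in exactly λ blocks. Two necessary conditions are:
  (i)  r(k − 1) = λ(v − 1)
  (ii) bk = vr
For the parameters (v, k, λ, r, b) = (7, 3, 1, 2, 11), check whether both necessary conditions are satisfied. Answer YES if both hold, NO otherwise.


Condition (i): r(k − 1) = 2·2 = 4; λ(v − 1) = 1·6 = 6. Match? NO.
Condition (ii): bk = 11·3 = 33; vr = 7·2 = 14. Match? NO.
Both conditions hold? NO.

NO


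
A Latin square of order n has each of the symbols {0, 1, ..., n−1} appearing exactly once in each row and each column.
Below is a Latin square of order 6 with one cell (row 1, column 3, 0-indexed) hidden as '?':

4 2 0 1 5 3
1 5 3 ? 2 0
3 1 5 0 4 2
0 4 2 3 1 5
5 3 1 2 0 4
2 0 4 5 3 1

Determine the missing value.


Row 1 contains symbols [0, 1, 2, 3, 5] — missing [4].
Column 3 contains symbols [0, 1, 2, 3, 5] — missing [4].
The missing symbol must appear in both missing sets; intersection = [4].
Therefore the hidden value is 4.

Missing value = 4.


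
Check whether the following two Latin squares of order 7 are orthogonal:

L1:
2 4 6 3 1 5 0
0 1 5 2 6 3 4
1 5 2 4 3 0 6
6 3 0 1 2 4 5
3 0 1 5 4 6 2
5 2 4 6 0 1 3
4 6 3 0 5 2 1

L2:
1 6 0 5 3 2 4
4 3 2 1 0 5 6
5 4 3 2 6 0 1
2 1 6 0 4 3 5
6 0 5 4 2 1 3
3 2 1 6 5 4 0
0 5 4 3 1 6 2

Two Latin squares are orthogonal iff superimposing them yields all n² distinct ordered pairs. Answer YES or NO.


Form the n² = 49 superimposed pairs (L1[i][j], L2[i][j]), row by row (rows and columns indexed from 0):
row 0: (2,1) (4,6) (6,0) (3,5) (1,3) (5,2) (0,4)
row 1: (0,4) (1,3) (5,2) (2,1) (6,0) (3,5) (4,6)
row 2: (1,5) (5,4) (2,3) (4,2) (3,6) (0,0) (6,1)
row 3: (6,2) (3,1) (0,6) (1,0) (2,4) (4,3) (5,5)
row 4: (3,6) (0,0) (1,5) (5,4) (4,2) (6,1) (2,3)
row 5: (5,3) (2,2) (4,1) (6,6) (0,5) (1,4) (3,0)
row 6: (4,0) (6,5) (3,4) (0,3) (5,1) (2,6) (1,2)
Orthogonality requires all 49 pairs distinct.
But the pair (0,4) repeats: cell (0,6) has L1 = 0, L2 = 4, and cell (1,0) has L1 = 0, L2 = 4.
A repeated pair means some other pair never occurs (only 35 distinct pairs out of 49), so the squares are not orthogonal.
Conclusion: NO.

NO


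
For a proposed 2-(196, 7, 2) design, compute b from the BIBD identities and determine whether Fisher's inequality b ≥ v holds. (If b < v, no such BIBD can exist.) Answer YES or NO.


b = λv(v − 1)/(k(k − 1)) = 2·196·195/(7·6) = 76440/42 = 1820.
Compare with v = 196: b ≥ v, so Fisher's inequality holds.

YES


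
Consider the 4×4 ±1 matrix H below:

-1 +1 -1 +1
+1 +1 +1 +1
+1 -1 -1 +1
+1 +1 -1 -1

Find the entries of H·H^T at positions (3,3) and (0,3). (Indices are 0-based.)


Row 0 of H: [-1, 1, -1, 1].
Row 3 of H: [1, 1, -1, -1].
(H·H^T)[3][3] = Σ_j H[3][j]·H[3][j] = (1)² + (1)² + (-1)² + (-1)² = 1 + 1 + 1 + 1 = 4.
(H·H^T)[0][3] = Σ_j H[0][j]·H[3][j] = (-1)·(1) + (1)·(1) + (-1)·(-1) + (1)·(-1) = -1 + 1 + 1 + -1 = 0.
So rows 0 and 3 are orthogonal; the diagonal entry equals n = 4.

(3,3) entry = 4; (0,3) entry = 0.


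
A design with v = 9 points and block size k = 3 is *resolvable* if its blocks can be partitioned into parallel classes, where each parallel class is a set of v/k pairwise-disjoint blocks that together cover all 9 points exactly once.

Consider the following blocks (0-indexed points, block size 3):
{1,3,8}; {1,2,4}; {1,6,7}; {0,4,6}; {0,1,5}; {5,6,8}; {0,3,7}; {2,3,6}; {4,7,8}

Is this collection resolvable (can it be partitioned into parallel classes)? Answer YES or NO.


v = 9, block size k = 3, number of blocks = 9.
For resolvability, blocks must partition into parallel classes of size v/k = 3.
Total blocks must therefore be a multiple of 3: 9 = 3·3 + 0 ⇒ divisible ✓.
Consider block {1,3,8}. The only other block(s) in the collection disjoint from it are {0,4,6} — just 1 block(s). Any parallel class containing {1,3,8} would need 2 other blocks each disjoint from it, so no parallel class of size 3 can contain {1,3,8}.
Since every block must belong to some parallel class in a resolution, the collection cannot be partitioned into parallel classes.
Resolvable? NO.

NO


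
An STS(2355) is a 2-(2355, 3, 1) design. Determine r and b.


An STS(v) is a 2-(v, 3, 1) BIBD: block size k = 3, λ = 1.
Replication: r(k − 1) = λ(v − 1) ⇒ r·2 = 2355 − 1 = 2354 ⇒ r = 1177.
Block count: b = v(v − 1)/6 = 2355·2354/6 = 5543670/6 = 923945.
(Check via bk = vr: 923945·3 = 2771835 = 2355·1177 = 2771835 ✓.)

r = 1177, b = 923945.


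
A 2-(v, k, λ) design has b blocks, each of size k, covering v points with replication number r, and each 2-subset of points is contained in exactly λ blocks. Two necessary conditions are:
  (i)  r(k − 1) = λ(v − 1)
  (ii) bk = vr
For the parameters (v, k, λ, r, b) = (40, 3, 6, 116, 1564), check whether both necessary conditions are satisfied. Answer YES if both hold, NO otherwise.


Condition (i): r(k − 1) = 116·2 = 232; λ(v − 1) = 6·39 = 234. Match? NO.
Condition (ii): bk = 1564·3 = 4692; vr = 40·116 = 4640. Match? NO.
Both conditions hold? NO.

NO


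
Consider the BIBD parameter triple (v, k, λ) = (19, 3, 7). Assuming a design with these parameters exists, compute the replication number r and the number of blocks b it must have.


Any 2-(v, k, λ) BIBD satisfies two necessary conditions:
  (i)  Each point sits in r blocks, and counting incidences through any fixed point gives r(k − 1) = λ(v − 1), so r = λ(v − 1)/(k − 1).
  (ii) Total incidences bk = vr, so b = vr/k.
Step 1: r = λ(v − 1)/(k − 1) = 7·(19 − 1)/(3 − 1) = 7·18/2 = 126/2 = 63.
Step 2: b = vr/k = 19·63/3 = 1197/3 = 399.
Check integrality: r = 63 ∈ Z ✓, b = 399 ∈ Z ✓.
(These identities are necessary conditions: they determine r and b for any design with these parameters, but do not by themselves prove that one exists.)

r = 63, b = 399.


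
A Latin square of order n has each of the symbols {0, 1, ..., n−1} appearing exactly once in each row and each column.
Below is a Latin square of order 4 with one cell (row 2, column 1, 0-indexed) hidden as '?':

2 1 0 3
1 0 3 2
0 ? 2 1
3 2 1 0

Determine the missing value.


Row 2 contains symbols [0, 1, 2] — missing [3].
Column 1 contains symbols [0, 1, 2] — missing [3].
The missing symbol must appear in both missing sets; intersection = [3].
Therefore the hidden value is 3.

Missing value = 3.


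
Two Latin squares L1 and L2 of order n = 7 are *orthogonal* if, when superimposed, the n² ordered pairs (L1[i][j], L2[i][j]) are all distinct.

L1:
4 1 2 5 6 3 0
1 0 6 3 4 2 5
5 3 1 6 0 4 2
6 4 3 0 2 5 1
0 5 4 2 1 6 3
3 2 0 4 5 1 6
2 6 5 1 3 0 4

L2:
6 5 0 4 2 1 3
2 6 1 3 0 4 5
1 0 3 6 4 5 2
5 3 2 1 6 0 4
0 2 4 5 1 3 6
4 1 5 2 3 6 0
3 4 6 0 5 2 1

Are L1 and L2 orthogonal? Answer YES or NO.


Form the n² = 49 superimposed pairs (L1[i][j], L2[i][j]), row by row (rows and columns indexed from 0):
row 0: (4,6) (1,5) (2,0) (5,4) (6,2) (3,1) (0,3)
row 1: (1,2) (0,6) (6,1) (3,3) (4,0) (2,4) (5,5)
row 2: (5,1) (3,0) (1,3) (6,6) (0,4) (4,5) (2,2)
row 3: (6,5) (4,3) (3,2) (0,1) (2,6) (5,0) (1,4)
row 4: (0,0) (5,2) (4,4) (2,5) (1,1) (6,3) (3,6)
row 5: (3,4) (2,1) (0,5) (4,2) (5,3) (1,6) (6,0)
row 6: (2,3) (6,4) (5,6) (1,0) (3,5) (0,2) (4,1)
Orthogonality requires all 49 pairs distinct.
Check by first coordinate: for each symbol s of L1, list the L2 entries in the n cells where L1 = s; they must all differ.
  L1 = 0: L2 entries (in reading order) 3, 6, 4, 1, 0, 5, 2 — all 7 distinct ✓
  L1 = 1: L2 entries (in reading order) 5, 2, 3, 4, 1, 6, 0 — all 7 distinct ✓
  L1 = 2: L2 entries (in reading order) 0, 4, 2, 6, 5, 1, 3 — all 7 distinct ✓
  L1 = 3: L2 entries (in reading order) 1, 3, 0, 2, 6, 4, 5 — all 7 distinct ✓
  L1 = 4: L2 entries (in reading order) 6, 0, 5, 3, 4, 2, 1 — all 7 distinct ✓
  L1 = 5: L2 entries (in reading order) 4, 5, 1, 0, 2, 3, 6 — all 7 distinct ✓
  L1 = 6: L2 entries (in reading order) 2, 1, 6, 5, 3, 0, 4 — all 7 distinct ✓
Every symbol of L1 meets every symbol of L2 exactly once, so all 49 pairs are distinct (49 of 49).
Conclusion: YES.

YES


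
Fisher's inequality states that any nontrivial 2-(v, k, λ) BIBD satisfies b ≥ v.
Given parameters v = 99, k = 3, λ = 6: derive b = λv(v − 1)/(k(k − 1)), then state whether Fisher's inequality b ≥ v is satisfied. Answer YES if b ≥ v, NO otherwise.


r = λ(v − 1)/(k − 1) = 6·98/2 = 294.
b = vr/k = 99·294/3 = 9702.
Fisher's inequality: b ≥ v ⇔ 9702 ≥ 99? YES.

YES


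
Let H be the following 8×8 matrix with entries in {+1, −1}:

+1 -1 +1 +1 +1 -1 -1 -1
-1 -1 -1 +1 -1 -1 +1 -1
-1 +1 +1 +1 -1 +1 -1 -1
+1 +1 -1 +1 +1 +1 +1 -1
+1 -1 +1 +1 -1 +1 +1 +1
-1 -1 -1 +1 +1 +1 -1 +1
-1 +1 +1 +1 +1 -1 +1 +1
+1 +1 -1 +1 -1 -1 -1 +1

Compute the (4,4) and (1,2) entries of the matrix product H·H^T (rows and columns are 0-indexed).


Row 1 of H: [-1, -1, -1, 1, -1, -1, 1, -1].
Row 2 of H: [-1, 1, 1, 1, -1, 1, -1, -1].
Row 4 of H: [1, -1, 1, 1, -1, 1, 1, 1].
(H·H^T)[4][4] = Σ_j H[4][j]·H[4][j] = (1)² + (-1)² + (1)² + (1)² + (-1)² + (1)² + (1)² + (1)² = 1 + 1 + 1 + 1 + 1 + 1 + 1 + 1 = 8.
(H·H^T)[1][2] = Σ_j H[1][j]·H[2][j] = (-1)·(-1) + (-1)·(1) + (-1)·(1) + (1)·(1) + (-1)·(-1) + (-1)·(1) + (1)·(-1) + (-1)·(-1) = 1 + -1 + -1 + 1 + 1 + -1 + -1 + 1 = 0.
So rows 1 and 2 are orthogonal; the diagonal entry equals n = 8.

(4,4) entry = 8; (1,2) entry = 0.


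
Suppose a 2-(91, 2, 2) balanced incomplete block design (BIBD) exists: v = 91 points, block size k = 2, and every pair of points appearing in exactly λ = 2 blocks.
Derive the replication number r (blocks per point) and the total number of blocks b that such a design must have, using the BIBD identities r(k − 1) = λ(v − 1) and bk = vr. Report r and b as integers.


Any 2-(v, k, λ) BIBD satisfies two necessary conditions:
  (i)  Each point sits in r blocks, and counting incidences through any fixed point gives r(k − 1) = λ(v − 1), so r = λ(v − 1)/(k − 1).
  (ii) Total incidences bk = vr, so b = vr/k.
Step 1: r = λ(v − 1)/(k − 1) = 2·(91 − 1)/(2 − 1) = 2·90/1 = 180/1 = 180.
Step 2: b = vr/k = 91·180/2 = 16380/2 = 8190.
Check integrality: r = 180 ∈ Z ✓, b = 8190 ∈ Z ✓.
(These identities are necessary conditions: they determine r and b for any design with these parameters, but do not by themselves prove that one exists.)

r = 180, b = 8190.


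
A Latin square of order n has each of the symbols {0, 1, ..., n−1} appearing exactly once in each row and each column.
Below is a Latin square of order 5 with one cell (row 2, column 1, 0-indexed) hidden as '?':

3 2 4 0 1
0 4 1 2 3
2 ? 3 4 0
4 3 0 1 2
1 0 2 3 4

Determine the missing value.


Row 2 contains symbols [0, 2, 3, 4] — missing [1].
Column 1 contains symbols [0, 2, 3, 4] — missing [1].
The missing symbol must appear in both missing sets; intersection = [1].
Therefore the hidden value is 1.

Missing value = 1.


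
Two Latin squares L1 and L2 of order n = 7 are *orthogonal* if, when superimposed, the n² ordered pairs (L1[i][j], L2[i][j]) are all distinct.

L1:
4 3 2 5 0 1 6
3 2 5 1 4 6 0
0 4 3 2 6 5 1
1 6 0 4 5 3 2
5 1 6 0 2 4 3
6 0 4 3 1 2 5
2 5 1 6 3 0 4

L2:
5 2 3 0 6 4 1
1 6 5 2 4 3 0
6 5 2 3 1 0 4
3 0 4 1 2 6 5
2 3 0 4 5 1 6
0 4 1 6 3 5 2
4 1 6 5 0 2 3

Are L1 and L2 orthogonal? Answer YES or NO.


Form the n² = 49 superimposed pairs (L1[i][j], L2[i][j]), row by row (rows and columns indexed from 0):
row 0: (4,5) (3,2) (2,3) (5,0) (0,6) (1,4) (6,1)
row 1: (3,1) (2,6) (5,5) (1,2) (4,4) (6,3) (0,0)
row 2: (0,6) (4,5) (3,2) (2,3) (6,1) (5,0) (1,4)
row 3: (1,3) (6,0) (0,4) (4,1) (5,2) (3,6) (2,5)
row 4: (5,2) (1,3) (6,0) (0,4) (2,5) (4,1) (3,6)
row 5: (6,0) (0,4) (4,1) (3,6) (1,3) (2,5) (5,2)
row 6: (2,4) (5,1) (1,6) (6,5) (3,0) (0,2) (4,3)
Orthogonality requires all 49 pairs distinct.
But the pair (0,6) repeats: cell (0,4) has L1 = 0, L2 = 6, and cell (2,0) has L1 = 0, L2 = 6.
A repeated pair means some other pair never occurs (only 28 distinct pairs out of 49), so the squares are not orthogonal.
Conclusion: NO.

NO


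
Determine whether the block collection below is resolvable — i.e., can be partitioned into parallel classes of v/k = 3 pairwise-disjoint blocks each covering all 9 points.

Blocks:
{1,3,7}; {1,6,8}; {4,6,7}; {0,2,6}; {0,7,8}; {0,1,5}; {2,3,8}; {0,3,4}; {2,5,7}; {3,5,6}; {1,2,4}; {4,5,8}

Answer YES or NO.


v = 9, block size k = 3, number of blocks = 12.
For resolvability, blocks must partition into parallel classes of size v/k = 3.
Total blocks must therefore be a multiple of 3: 12 = 3·4 + 0 ⇒ divisible ✓.
Greedy packing gives 4 candidate class(es). Each should be a full parallel class (size 3, covers all 9 points).
  Class 1 (3 blocks): {1,3,7}; {0,2,6}; {4,5,8}. Points covered: [0, 1, 2, 3, 4, 5, 6, 7, 8].
  Class 2 (3 blocks): {1,6,8}; {0,3,4}; {2,5,7}. Points covered: [0, 1, 2, 3, 4, 5, 6, 7, 8].
  Class 3 (3 blocks): {4,6,7}; {0,1,5}; {2,3,8}. Points covered: [0, 1, 2, 3, 4, 5, 6, 7, 8].
  Class 4 (3 blocks): {0,7,8}; {3,5,6}; {1,2,4}. Points covered: [0, 1, 2, 3, 4, 5, 6, 7, 8].
All classes full (size 3)? YES. All classes cover every point? YES.
Resolvable? YES.

YES


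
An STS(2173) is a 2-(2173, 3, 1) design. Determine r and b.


An STS(v) is a 2-(v, 3, 1) BIBD: block size k = 3, λ = 1.
Replication: r(k − 1) = λ(v − 1) ⇒ r·2 = 2173 − 1 = 2172 ⇒ r = 1086.
Block count: b = v(v − 1)/6 = 2173·2172/6 = 4719756/6 = 786626.

r = 1086, b = 786626.


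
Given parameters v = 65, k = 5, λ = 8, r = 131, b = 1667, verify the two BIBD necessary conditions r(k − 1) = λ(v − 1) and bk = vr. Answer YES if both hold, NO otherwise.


Condition (i): r(k − 1) = 131·4 = 524; λ(v − 1) = 8·64 = 512. Match? NO.
Condition (ii): bk = 1667·5 = 8335; vr = 65·131 = 8515. Match? NO.
Both conditions hold? NO.

NO


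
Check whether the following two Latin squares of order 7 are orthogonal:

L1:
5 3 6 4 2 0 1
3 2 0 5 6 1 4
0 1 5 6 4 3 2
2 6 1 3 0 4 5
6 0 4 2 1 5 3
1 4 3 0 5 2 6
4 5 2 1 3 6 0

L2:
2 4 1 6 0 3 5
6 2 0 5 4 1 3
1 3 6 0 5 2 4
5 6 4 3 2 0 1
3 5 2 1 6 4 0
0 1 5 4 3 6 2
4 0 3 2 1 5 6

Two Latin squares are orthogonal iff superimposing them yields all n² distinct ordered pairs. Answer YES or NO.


Form the n² = 49 superimposed pairs (L1[i][j], L2[i][j]), row by row (rows and columns indexed from 0):
row 0: (5,2) (3,4) (6,1) (4,6) (2,0) (0,3) (1,5)
row 1: (3,6) (2,2) (0,0) (5,5) (6,4) (1,1) (4,3)
row 2: (0,1) (1,3) (5,6) (6,0) (4,5) (3,2) (2,4)
row 3: (2,5) (6,6) (1,4) (3,3) (0,2) (4,0) (5,1)
row 4: (6,3) (0,5) (4,2) (2,1) (1,6) (5,4) (3,0)
row 5: (1,0) (4,1) (3,5) (0,4) (5,3) (2,6) (6,2)
row 6: (4,4) (5,0) (2,3) (1,2) (3,1) (6,5) (0,6)
Orthogonality requires all 49 pairs distinct.
Check by first coordinate: for each symbol s of L1, list the L2 entries in the n cells where L1 = s; they must all differ.
  L1 = 0: L2 entries (in reading order) 3, 0, 1, 2, 5, 4, 6 — all 7 distinct ✓
  L1 = 1: L2 entries (in reading order) 5, 1, 3, 4, 6, 0, 2 — all 7 distinct ✓
  L1 = 2: L2 entries (in reading order) 0, 2, 4, 5, 1, 6, 3 — all 7 distinct ✓
  L1 = 3: L2 entries (in reading order) 4, 6, 2, 3, 0, 5, 1 — all 7 distinct ✓
  L1 = 4: L2 entries (in reading order) 6, 3, 5, 0, 2, 1, 4 — all 7 distinct ✓
  L1 = 5: L2 entries (in reading order) 2, 5, 6, 1, 4, 3, 0 — all 7 distinct ✓
  L1 = 6: L2 entries (in reading order) 1, 4, 0, 6, 3, 2, 5 — all 7 distinct ✓
Every symbol of L1 meets every symbol of L2 exactly once, so all 49 pairs are distinct (49 of 49).
Conclusion: YES.

YES


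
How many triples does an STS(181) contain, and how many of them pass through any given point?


An STS(v) is a 2-(v, 3, 1) BIBD: block size k = 3, λ = 1.
Replication: r(k − 1) = λ(v − 1) ⇒ r·2 = 181 − 1 = 180 ⇒ r = 90.
Block count: bk = vr ⇒ b·3 = 181·90 = 16290 ⇒ b = 5430.

r = 90, b = 5430.


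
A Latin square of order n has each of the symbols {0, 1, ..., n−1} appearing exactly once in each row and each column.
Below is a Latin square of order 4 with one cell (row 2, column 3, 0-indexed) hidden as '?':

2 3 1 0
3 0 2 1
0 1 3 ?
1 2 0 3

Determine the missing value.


Row 2 contains symbols [0, 1, 3] — missing [2].
Column 3 contains symbols [0, 1, 3] — missing [2].
The missing symbol must appear in both missing sets; intersection = [2].
Therefore the hidden value is 2.

Missing value = 2.


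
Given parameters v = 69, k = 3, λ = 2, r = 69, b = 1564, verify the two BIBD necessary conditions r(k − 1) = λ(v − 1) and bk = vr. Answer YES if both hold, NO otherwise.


Condition (i): r(k − 1) = 69·2 = 138; λ(v − 1) = 2·68 = 136. Match? NO.
Condition (ii): bk = 1564·3 = 4692; vr = 69·69 = 4761. Match? NO.
Both conditions hold? NO.

NO


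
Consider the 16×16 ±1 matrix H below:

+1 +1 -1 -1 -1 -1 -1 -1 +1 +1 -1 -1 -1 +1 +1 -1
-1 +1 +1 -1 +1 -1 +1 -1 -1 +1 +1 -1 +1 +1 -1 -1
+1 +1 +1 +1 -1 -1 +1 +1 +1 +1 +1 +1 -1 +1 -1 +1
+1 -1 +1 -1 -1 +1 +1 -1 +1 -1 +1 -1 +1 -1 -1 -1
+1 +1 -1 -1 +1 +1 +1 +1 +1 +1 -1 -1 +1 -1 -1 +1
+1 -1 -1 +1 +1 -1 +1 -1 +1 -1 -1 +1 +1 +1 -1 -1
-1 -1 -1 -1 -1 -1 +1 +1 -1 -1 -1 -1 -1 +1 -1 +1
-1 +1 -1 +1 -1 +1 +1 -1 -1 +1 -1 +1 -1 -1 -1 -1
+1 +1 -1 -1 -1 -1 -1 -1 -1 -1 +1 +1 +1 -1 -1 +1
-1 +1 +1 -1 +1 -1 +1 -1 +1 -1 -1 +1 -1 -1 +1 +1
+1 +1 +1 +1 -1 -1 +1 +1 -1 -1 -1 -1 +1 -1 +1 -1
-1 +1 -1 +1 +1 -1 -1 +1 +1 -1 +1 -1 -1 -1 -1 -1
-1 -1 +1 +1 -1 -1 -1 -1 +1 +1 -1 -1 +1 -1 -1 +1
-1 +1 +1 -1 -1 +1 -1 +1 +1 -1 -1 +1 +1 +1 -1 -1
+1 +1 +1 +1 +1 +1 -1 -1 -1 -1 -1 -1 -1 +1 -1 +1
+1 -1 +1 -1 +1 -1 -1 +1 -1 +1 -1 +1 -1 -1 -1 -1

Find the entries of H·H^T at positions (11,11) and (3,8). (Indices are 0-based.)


Row 3 of H: [1, -1, 1, -1, -1, 1, 1, -1, 1, -1, 1, -1, 1, -1, -1, -1].
Row 8 of H: [1, 1, -1, -1, -1, -1, -1, -1, -1, -1, 1, 1, 1, -1, -1, 1].
Row 11 of H: [-1, 1, -1, 1, 1, -1, -1, 1, 1, -1, 1, -1, -1, -1, -1, -1].
(H·H^T)[11][11] = Σ_j H[11][j]·H[11][j] = (-1)² + (1)² + (-1)² + (1)² + (1)² + (-1)² + (-1)² + (1)² + (1)² + (-1)² + (1)² + (-1)² + (-1)² + (-1)² + (-1)² + (-1)² = 1 + 1 + 1 + 1 + 1 + 1 + 1 + 1 + 1 + 1 + 1 + 1 + 1 + 1 + 1 + 1 = 16.
(H·H^T)[3][8] = Σ_j H[3][j]·H[8][j] = (1)·(1) + (-1)·(1) + (1)·(-1) + (-1)·(-1) + (-1)·(-1) + (1)·(-1) + (1)·(-1) + (-1)·(-1) + (1)·(-1) + (-1)·(-1) + (1)·(1) + (-1)·(1) + (1)·(1) + (-1)·(-1) + (-1)·(-1) + (-1)·(1) = 1 + -1 + -1 + 1 + 1 + -1 + -1 + 1 + -1 + 1 + 1 + -1 + 1 + 1 + 1 + -1 = 2.
Rows 3 and 8 are not orthogonal (dot product = 2 ≠ 0), so H is not a Hadamard matrix.

(11,11) entry = 16; (3,8) entry = 2.


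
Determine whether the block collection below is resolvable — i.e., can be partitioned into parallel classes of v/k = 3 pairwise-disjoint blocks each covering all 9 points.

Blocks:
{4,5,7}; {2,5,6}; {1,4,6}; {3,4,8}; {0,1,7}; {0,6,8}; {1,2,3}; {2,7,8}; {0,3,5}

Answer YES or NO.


v = 9, block size k = 3, number of blocks = 9.
For resolvability, blocks must partition into parallel classes of size v/k = 3.
Total blocks must therefore be a multiple of 3: 9 = 3·3 + 0 ⇒ divisible ✓.
Greedy packing gives 3 candidate class(es). Each should be a full parallel class (size 3, covers all 9 points).
  Class 1 (3 blocks): {4,5,7}; {0,6,8}; {1,2,3}. Points covered: [0, 1, 2, 3, 4, 5, 6, 7, 8].
  Class 2 (3 blocks): {2,5,6}; {3,4,8}; {0,1,7}. Points covered: [0, 1, 2, 3, 4, 5, 6, 7, 8].
  Class 3 (3 blocks): {1,4,6}; {2,7,8}; {0,3,5}. Points covered: [0, 1, 2, 3, 4, 5, 6, 7, 8].
All classes full (size 3)? YES. All classes cover every point? YES.
Resolvable? YES.

YES


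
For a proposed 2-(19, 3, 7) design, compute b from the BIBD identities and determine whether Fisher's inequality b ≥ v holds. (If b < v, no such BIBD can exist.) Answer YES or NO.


r = λ(v − 1)/(k − 1) = 7·18/2 = 63.
b = vr/k = 19·63/3 = 399.
Fisher's inequality: b ≥ v ⇔ 399 ≥ 19? YES.

YES


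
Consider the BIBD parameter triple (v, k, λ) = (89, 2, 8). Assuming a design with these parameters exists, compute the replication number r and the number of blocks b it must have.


Any 2-(v, k, λ) BIBD satisfies two necessary conditions:
  (i)  Each point sits in r blocks, and counting incidences through any fixed point gives r(k − 1) = λ(v − 1), so r = λ(v − 1)/(k − 1).
  (ii) Total incidences bk = vr, so b = vr/k.
Step 1: r = λ(v − 1)/(k − 1) = 8·(89 − 1)/(2 − 1) = 8·88/1 = 704/1 = 704.
Step 2: b = vr/k = 89·704/2 = 62656/2 = 31328.
Check integrality: r = 704 ∈ Z ✓, b = 31328 ∈ Z ✓.
(These identities are necessary conditions: they determine r and b for any design with these parameters, but do not by themselves prove that one exists.)

r = 704, b = 31328.


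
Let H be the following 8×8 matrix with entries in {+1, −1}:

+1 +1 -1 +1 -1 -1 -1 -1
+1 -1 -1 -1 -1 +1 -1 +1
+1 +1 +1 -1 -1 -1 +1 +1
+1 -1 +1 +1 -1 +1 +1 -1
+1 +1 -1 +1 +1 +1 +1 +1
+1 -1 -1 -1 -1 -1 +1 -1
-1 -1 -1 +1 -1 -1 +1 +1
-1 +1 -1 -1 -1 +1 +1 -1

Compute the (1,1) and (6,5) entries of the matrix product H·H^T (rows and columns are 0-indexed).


Row 1 of H: [1, -1, -1, -1, -1, 1, -1, 1].
Row 5 of H: [1, -1, -1, -1, -1, -1, 1, -1].
Row 6 of H: [-1, -1, -1, 1, -1, -1, 1, 1].
(H·H^T)[1][1] = Σ_j H[1][j]·H[1][j] = (1)² + (-1)² + (-1)² + (-1)² + (-1)² + (1)² + (-1)² + (1)² = 1 + 1 + 1 + 1 + 1 + 1 + 1 + 1 = 8.
(H·H^T)[6][5] = Σ_j H[6][j]·H[5][j] = (-1)·(1) + (-1)·(-1) + (-1)·(-1) + (1)·(-1) + (-1)·(-1) + (-1)·(-1) + (1)·(1) + (1)·(-1) = -1 + 1 + 1 + -1 + 1 + 1 + 1 + -1 = 2.
Rows 6 and 5 are not orthogonal (dot product = 2 ≠ 0), so H is not a Hadamard matrix.

(1,1) entry = 8; (6,5) entry = 2.


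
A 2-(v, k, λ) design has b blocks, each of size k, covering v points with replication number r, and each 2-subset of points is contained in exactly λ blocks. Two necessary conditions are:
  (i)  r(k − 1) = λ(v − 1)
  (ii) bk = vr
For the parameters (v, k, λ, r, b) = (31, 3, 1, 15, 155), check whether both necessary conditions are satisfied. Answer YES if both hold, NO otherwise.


Condition (i): r(k − 1) = 15·2 = 30; λ(v − 1) = 1·30 = 30. Match? YES.
Condition (ii): bk = 155·3 = 465; vr = 31·15 = 465. Match? YES.
Both conditions hold? YES.

YES


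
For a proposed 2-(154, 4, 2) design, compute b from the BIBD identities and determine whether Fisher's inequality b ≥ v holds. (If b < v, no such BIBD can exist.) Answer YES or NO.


b = λv(v − 1)/(k(k − 1)) = 2·154·153/(4·3) = 47124/12 = 3927.
Compare with v = 154: b ≥ v, so Fisher's inequality holds.

YES


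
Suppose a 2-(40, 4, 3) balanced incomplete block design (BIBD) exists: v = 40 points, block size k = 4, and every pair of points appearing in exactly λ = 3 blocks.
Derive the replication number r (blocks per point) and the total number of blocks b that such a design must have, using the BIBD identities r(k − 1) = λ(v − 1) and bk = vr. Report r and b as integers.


Any 2-(v, k, λ) BIBD satisfies two necessary conditions:
  (i)  Each point sits in r blocks, and counting incidences through any fixed point gives r(k − 1) = λ(v − 1), so r = λ(v − 1)/(k − 1).
  (ii) Total incidences bk = vr, so b = vr/k.
Step 1: r = λ(v − 1)/(k − 1) = 3·(40 − 1)/(4 − 1) = 3·39/3 = 117/3 = 39.
Step 2: b = vr/k = 40·39/4 = 1560/4 = 390.
Check integrality: r = 39 ∈ Z ✓, b = 390 ∈ Z ✓.
(These identities are necessary conditions: they determine r and b for any design with these parameters, but do not by themselves prove that one exists.)

r = 39, b = 390.


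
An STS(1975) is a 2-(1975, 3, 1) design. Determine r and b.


An STS(v) is a 2-(v, 3, 1) BIBD: block size k = 3, λ = 1.
Replication: r(k − 1) = λ(v − 1) ⇒ r·2 = 1975 − 1 = 1974 ⇒ r = 987.
Block count: b = v(v − 1)/6 = 1975·1974/6 = 3898650/6 = 649775.

r = 987, b = 649775.


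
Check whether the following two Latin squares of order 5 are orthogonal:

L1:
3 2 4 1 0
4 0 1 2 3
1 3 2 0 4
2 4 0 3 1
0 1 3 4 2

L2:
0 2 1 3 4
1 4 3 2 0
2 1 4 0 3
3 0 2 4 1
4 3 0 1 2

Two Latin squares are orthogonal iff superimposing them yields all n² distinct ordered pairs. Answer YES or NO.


Form the n² = 25 superimposed pairs (L1[i][j], L2[i][j]), row by row (rows and columns indexed from 0):
row 0: (3,0) (2,2) (4,1) (1,3) (0,4)
row 1: (4,1) (0,4) (1,3) (2,2) (3,0)
row 2: (1,2) (3,1) (2,4) (0,0) (4,3)
row 3: (2,3) (4,0) (0,2) (3,4) (1,1)
row 4: (0,4) (1,3) (3,0) (4,1) (2,2)
Orthogonality requires all 25 pairs distinct.
But the pair (4,1) repeats: cell (0,2) has L1 = 4, L2 = 1, and cell (1,0) has L1 = 4, L2 = 1.
A repeated pair means some other pair never occurs (only 15 distinct pairs out of 25), so the squares are not orthogonal.
Conclusion: NO.

NO


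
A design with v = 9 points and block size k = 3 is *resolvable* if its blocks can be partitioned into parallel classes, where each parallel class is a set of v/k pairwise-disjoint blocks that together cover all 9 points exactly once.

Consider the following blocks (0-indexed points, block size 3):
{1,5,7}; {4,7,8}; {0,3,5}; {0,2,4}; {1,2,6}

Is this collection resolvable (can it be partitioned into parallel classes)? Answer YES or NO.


v = 9, block size k = 3, number of blocks = 5.
For resolvability, blocks must partition into parallel classes of size v/k = 3.
Total blocks must therefore be a multiple of 3: 5 = 3·1 + 2 ⇒ not divisible ✗.
Resolvable? NO.

NO


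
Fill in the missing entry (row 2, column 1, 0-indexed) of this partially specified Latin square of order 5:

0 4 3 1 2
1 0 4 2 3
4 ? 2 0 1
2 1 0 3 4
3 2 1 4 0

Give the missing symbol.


Row 2 contains symbols [0, 1, 2, 4] — missing [3].
Column 1 contains symbols [0, 1, 2, 4] — missing [3].
The missing symbol must appear in both missing sets; intersection = [3].
Therefore the hidden value is 3.

Missing value = 3.


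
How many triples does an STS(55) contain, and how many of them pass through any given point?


An STS(v) is a 2-(v, 3, 1) BIBD: block size k = 3, λ = 1.
Replication: r(k − 1) = λ(v − 1) ⇒ r·2 = 55 − 1 = 54 ⇒ r = 27.
Block count: bk = vr ⇒ b·3 = 55·27 = 1485 ⇒ b = 495.
(Check via b = v(v − 1)/6 = 55·54/6 = 2970/6 = 495.)

r = 27, b = 495.


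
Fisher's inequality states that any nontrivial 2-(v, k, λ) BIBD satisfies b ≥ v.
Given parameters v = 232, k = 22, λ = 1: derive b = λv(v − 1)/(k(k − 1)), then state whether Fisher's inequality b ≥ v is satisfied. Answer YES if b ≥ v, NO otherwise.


b = λv(v − 1)/(k(k − 1)) = 1·232·231/(22·21) = 53592/462 = 116.
Compare with v = 232: b < v, so Fisher's inequality fails.

NO


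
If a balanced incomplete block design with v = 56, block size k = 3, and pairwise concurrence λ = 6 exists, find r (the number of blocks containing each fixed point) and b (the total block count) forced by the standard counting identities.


Any 2-(v, k, λ) BIBD satisfies two necessary conditions:
  (i)  Each point sits in r blocks, and counting incidences through any fixed point gives r(k − 1) = λ(v − 1), so r = λ(v − 1)/(k − 1).
  (ii) Total incidences bk = vr, so b = vr/k.
Step 1: r = λ(v − 1)/(k − 1) = 6·(56 − 1)/(3 − 1) = 6·55/2 = 330/2 = 165.
Step 2: b = vr/k = 56·165/3 = 9240/3 = 3080.
Check integrality: r = 165 ∈ Z ✓, b = 3080 ∈ Z ✓.
(These identities are necessary conditions: they determine r and b for any design with these parameters, but do not by themselves prove that one exists.)

r = 165, b = 3080.


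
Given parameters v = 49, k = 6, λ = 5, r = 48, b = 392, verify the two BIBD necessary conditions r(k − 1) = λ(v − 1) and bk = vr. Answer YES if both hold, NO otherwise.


Condition (i): r(k − 1) = 48·5 = 240; λ(v − 1) = 5·48 = 240. Match? YES.
Condition (ii): bk = 392·6 = 2352; vr = 49·48 = 2352. Match? YES.
Both conditions hold? YES.

YES


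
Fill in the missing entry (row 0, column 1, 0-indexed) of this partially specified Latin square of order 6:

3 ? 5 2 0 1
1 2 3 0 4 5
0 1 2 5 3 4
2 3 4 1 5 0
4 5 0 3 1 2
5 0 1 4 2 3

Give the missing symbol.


Row 0 contains symbols [0, 1, 2, 3, 5] — missing [4].
Column 1 contains symbols [0, 1, 2, 3, 5] — missing [4].
The missing symbol must appear in both missing sets; intersection = [4].
Therefore the hidden value is 4.

Missing value = 4.


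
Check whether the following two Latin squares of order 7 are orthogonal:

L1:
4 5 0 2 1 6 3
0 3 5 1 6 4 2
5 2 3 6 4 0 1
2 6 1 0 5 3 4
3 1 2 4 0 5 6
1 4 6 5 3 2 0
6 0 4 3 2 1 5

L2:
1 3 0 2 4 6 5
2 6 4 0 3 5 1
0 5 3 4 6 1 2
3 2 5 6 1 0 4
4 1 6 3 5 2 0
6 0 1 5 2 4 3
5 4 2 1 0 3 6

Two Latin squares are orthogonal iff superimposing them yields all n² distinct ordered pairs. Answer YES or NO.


Form the n² = 49 superimposed pairs (L1[i][j], L2[i][j]), row by row (rows and columns indexed from 0):
row 0: (4,1) (5,3) (0,0) (2,2) (1,4) (6,6) (3,5)
row 1: (0,2) (3,6) (5,4) (1,0) (6,3) (4,5) (2,1)
row 2: (5,0) (2,5) (3,3) (6,4) (4,6) (0,1) (1,2)
row 3: (2,3) (6,2) (1,5) (0,6) (5,1) (3,0) (4,4)
row 4: (3,4) (1,1) (2,6) (4,3) (0,5) (5,2) (6,0)
row 5: (1,6) (4,0) (6,1) (5,5) (3,2) (2,4) (0,3)
row 6: (6,5) (0,4) (4,2) (3,1) (2,0) (1,3) (5,6)
Orthogonality requires all 49 pairs distinct.
Check by first coordinate: for each symbol s of L1, list the L2 entries in the n cells where L1 = s; they must all differ.
  L1 = 0: L2 entries (in reading order) 0, 2, 1, 6, 5, 3, 4 — all 7 distinct ✓
  L1 = 1: L2 entries (in reading order) 4, 0, 2, 5, 1, 6, 3 — all 7 distinct ✓
  L1 = 2: L2 entries (in reading order) 2, 1, 5, 3, 6, 4, 0 — all 7 distinct ✓
  L1 = 3: L2 entries (in reading order) 5, 6, 3, 0, 4, 2, 1 — all 7 distinct ✓
  L1 = 4: L2 entries (in reading order) 1, 5, 6, 4, 3, 0, 2 — all 7 distinct ✓
  L1 = 5: L2 entries (in reading order) 3, 4, 0, 1, 2, 5, 6 — all 7 distinct ✓
  L1 = 6: L2 entries (in reading order) 6, 3, 4, 2, 0, 1, 5 — all 7 distinct ✓
Every symbol of L1 meets every symbol of L2 exactly once, so all 49 pairs are distinct (49 of 49).
Conclusion: YES.

YES


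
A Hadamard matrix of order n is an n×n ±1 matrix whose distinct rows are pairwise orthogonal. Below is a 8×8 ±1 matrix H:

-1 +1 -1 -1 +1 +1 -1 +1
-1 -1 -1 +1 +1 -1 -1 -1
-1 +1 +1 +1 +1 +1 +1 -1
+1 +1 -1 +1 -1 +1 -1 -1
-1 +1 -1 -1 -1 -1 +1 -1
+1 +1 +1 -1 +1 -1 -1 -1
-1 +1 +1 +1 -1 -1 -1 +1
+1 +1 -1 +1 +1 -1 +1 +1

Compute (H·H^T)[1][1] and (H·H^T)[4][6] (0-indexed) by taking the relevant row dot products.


Row 1 of H: [-1, -1, -1, 1, 1, -1, -1, -1].
Row 4 of H: [-1, 1, -1, -1, -1, -1, 1, -1].
Row 6 of H: [-1, 1, 1, 1, -1, -1, -1, 1].
(H·H^T)[1][1] = Σ_j H[1][j]·H[1][j] = (-1)² + (-1)² + (-1)² + (1)² + (1)² + (-1)² + (-1)² + (-1)² = 1 + 1 + 1 + 1 + 1 + 1 + 1 + 1 = 8.
(H·H^T)[4][6] = Σ_j H[4][j]·H[6][j] = (-1)·(-1) + (1)·(1) + (-1)·(1) + (-1)·(1) + (-1)·(-1) + (-1)·(-1) + (1)·(-1) + (-1)·(1) = 1 + 1 + -1 + -1 + 1 + 1 + -1 + -1 = 0.
So rows 4 and 6 are orthogonal; the diagonal entry equals n = 8.

(1,1) entry = 8; (4,6) entry = 0.


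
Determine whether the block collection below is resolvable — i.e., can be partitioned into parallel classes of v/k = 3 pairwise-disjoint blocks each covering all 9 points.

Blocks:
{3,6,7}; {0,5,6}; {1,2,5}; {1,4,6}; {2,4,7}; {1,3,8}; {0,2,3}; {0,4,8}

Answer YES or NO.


v = 9, block size k = 3, number of blocks = 8.
For resolvability, blocks must partition into parallel classes of size v/k = 3.
Total blocks must therefore be a multiple of 3: 8 = 3·2 + 2 ⇒ not divisible ✗.
Resolvable? NO.

NO


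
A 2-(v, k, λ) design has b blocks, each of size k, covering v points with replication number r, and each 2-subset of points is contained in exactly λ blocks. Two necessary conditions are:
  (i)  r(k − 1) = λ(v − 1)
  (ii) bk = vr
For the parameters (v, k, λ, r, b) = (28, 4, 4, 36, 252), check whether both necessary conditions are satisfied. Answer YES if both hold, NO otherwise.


Condition (i): r(k − 1) = 36·3 = 108; λ(v − 1) = 4·27 = 108. Match? YES.
Condition (ii): bk = 252·4 = 1008; vr = 28·36 = 1008. Match? YES.
Both conditions hold? YES.

YES


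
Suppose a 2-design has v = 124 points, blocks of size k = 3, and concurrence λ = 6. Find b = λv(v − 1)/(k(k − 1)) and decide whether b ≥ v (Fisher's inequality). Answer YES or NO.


b = λv(v − 1)/(k(k − 1)) = 6·124·123/(3·2) = 91512/6 = 15252.
Compare with v = 124: b ≥ v, so Fisher's inequality holds.

YES


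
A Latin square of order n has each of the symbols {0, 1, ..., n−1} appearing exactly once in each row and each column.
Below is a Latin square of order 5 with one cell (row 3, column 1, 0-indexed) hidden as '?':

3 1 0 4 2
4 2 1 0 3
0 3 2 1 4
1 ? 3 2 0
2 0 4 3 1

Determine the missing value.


Row 3 contains symbols [0, 1, 2, 3] — missing [4].
Column 1 contains symbols [0, 1, 2, 3] — missing [4].
The missing symbol must appear in both missing sets; intersection = [4].
Therefore the hidden value is 4.

Missing value = 4.


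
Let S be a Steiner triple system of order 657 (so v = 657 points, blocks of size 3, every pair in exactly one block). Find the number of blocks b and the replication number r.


An STS(v) is a 2-(v, 3, 1) BIBD: block size k = 3, λ = 1.
Replication: r(k − 1) = λ(v − 1) ⇒ r·2 = 657 − 1 = 656 ⇒ r = 328.
Block count: b = v(v − 1)/6 = 657·656/6 = 430992/6 = 71832.
(Check via bk = vr: 71832·3 = 215496 = 657·328 = 215496 ✓.)

r = 328, b = 71832.
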